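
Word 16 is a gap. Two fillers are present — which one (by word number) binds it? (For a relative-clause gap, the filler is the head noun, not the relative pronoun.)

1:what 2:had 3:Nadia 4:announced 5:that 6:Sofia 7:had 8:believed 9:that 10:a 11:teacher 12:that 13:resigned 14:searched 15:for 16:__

The marked gap is the object of the preposition "for" of "searched".
Its filler is the fronted wh-phrase "what", at word 1.
(The other dependency links word 11 to a gap after word 12.)

1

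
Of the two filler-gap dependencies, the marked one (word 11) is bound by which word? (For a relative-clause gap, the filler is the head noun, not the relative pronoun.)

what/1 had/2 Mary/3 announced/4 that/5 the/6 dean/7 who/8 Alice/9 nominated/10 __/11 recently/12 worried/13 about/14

7

The marked gap is inside the relative clause, the direct object of "nominated".
Its filler is the head noun "dean" (via "who"), at word 7.
(The other dependency links word 1 to a gap after word 14.)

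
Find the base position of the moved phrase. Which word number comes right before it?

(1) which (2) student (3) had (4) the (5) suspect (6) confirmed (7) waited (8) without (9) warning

6

The displaced element is "which student" (word 2).
It is linked across 1 clause boundary (Ø).
It functions as the subject of "waited", so the gap sits immediately after word 6 ("confirmed").
Base order: The suspect had confirmed that which student waited without warning.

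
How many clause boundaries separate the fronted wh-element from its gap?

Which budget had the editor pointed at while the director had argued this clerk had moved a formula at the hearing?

"which budget" originates inside the matrix clause — no clause boundary is crossed.

0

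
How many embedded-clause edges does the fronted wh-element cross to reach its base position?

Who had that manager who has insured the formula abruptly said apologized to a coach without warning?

"who" is extracted from the subject of "apologized".
Boundaries crossed, outermost first: [Ø] — 1 in total.

1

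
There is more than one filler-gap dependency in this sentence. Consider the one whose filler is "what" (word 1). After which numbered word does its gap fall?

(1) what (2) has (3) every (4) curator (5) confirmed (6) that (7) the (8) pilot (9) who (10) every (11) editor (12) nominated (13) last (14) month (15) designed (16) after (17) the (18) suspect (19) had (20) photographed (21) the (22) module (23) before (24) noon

15

The displaced element is "what" (word 1).
It is linked across 1 clause boundary (that).
It functions as the direct object of "designed", so the gap sits immediately after word 15 ("designed").
Base order: Every curator has confirmed that the pilot who every editor nominated last month designed what after the suspect had photographed the module before noon.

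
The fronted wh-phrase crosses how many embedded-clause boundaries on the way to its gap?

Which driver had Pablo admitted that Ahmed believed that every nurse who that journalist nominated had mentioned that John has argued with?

3

"which driver" is extracted from the PP object of "argued".
Boundaries crossed, outermost first: [that], [that], [that] — 3 in total.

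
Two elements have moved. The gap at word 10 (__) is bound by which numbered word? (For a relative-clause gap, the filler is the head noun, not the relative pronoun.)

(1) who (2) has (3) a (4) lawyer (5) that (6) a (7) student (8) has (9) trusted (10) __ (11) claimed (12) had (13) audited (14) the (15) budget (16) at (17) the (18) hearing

The marked gap is inside the relative clause, the direct object of "trusted".
Its filler is the head noun "lawyer" (via "that"), at word 4.
(The other dependency links word 1 to a gap after word 11.)

4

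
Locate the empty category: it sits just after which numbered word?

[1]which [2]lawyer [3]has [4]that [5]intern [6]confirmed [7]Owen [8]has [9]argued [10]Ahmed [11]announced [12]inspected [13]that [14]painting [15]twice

11

The displaced element is "which lawyer" (word 2).
It is linked across 3 clause boundaries (Ø → Ø → Ø).
It functions as the subject of "inspected", so the gap sits immediately after word 11 ("announced").
Base order: That intern has confirmed Owen has argued Ahmed announced that which lawyer inspected that painting twice.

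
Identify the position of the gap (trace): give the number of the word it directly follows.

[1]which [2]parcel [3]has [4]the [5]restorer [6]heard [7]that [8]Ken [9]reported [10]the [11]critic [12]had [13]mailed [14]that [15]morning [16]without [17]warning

13

The displaced element is "which parcel" (word 2).
It is linked across 2 clause boundaries (that → Ø).
It functions as the direct object of "mailed", so the gap sits immediately after word 13 ("mailed").
Base order: The restorer has heard that Ken reported the critic had mailed which parcel that morning without warning.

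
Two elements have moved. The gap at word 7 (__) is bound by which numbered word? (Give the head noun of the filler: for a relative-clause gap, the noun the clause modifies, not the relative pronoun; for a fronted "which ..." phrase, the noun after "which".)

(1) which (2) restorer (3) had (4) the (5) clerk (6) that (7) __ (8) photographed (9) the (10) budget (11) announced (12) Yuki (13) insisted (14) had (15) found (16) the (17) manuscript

The marked gap is inside the relative clause, the subject of "photographed".
Its filler is the head noun "clerk" (via "that"), at word 5.
(The other dependency links word 2 to a gap after word 13.)

5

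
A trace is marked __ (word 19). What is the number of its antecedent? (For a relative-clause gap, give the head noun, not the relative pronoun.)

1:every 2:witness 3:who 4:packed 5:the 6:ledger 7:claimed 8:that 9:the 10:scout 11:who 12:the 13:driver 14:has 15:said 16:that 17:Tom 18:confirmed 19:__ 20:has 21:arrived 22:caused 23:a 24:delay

10

The gap at 19 is the subject of "arrived", inside a relative clause.
The relative pronoun is "who" (word 11); it is bound by the head noun immediately before it.
Its filler is the head noun "scout", at word 10.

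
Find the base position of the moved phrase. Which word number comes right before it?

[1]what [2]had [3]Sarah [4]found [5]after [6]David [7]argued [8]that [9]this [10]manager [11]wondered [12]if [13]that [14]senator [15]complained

4

The displaced element is "what" (word 1).
It functions as the direct object of "found", so the gap sits immediately after word 4 ("found").
Base order: Sarah had found what after David argued that this manager wondered if that senator complained.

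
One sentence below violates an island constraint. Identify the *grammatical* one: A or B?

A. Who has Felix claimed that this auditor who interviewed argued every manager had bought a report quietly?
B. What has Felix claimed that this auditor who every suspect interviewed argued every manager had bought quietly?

B

In A, the wh-phrase is extracted from inside a complex-NP island (relative clause) (introduced by "who"), which blocks movement.
In B, the extraction path crosses only that-complement boundaries, which are transparent.
So B is grammatical.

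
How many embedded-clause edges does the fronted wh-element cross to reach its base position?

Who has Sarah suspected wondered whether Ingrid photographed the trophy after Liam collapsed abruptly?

1

"who" is extracted from the subject of "wondered".
Boundaries crossed, outermost first: [Ø] — 1 in total.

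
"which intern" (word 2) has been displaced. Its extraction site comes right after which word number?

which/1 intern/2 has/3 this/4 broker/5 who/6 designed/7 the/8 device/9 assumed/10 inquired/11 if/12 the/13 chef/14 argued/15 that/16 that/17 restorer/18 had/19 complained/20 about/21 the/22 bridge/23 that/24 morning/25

The displaced element is "which intern" (word 2).
It is linked across 1 clause boundary (Ø).
It functions as the subject of "inquired", so the gap sits immediately after word 10 ("assumed").
Base order: This broker who designed the device has assumed which intern inquired if the chef argued that that restorer had complained about the bridge that morning.

10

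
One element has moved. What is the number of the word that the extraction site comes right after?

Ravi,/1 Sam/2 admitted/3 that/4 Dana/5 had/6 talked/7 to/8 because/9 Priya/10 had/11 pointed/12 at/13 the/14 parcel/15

8

The displaced element is "Ravi" (word 1).
It is linked across 1 clause boundary (that).
It functions as the object of the preposition "to" of "talked", so the gap sits immediately after word 8 ("to").
Base order: Sam admitted that Dana had talked to Ravi because Priya had pointed at the parcel.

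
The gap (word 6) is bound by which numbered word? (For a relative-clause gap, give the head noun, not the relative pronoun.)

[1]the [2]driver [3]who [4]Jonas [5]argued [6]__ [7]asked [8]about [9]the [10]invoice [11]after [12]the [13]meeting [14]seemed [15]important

2

The gap at 6 is the subject of "asked", inside a relative clause.
The relative pronoun is "who" (word 3); it is bound by the head noun immediately before it.
Its filler is the head noun "driver", at word 2.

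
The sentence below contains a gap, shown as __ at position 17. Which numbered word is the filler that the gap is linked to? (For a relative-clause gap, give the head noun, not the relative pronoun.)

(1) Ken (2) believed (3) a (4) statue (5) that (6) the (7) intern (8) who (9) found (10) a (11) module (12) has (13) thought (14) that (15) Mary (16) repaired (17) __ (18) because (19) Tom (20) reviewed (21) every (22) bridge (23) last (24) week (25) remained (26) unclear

The gap at 17 is the object of "repaired", inside a relative clause.
The relative pronoun is "that" (word 5); it is bound by the head noun immediately before it.
Its filler is the head noun "statue", at word 4.

4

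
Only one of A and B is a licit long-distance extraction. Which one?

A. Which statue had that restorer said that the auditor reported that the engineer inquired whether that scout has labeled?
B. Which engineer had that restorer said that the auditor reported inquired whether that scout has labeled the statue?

B

In A, the wh-phrase is extracted from inside a wh-island (introduced by "whether"), which blocks movement.
In B, the extraction path crosses only that-complement boundaries, which are transparent.
So B is grammatical.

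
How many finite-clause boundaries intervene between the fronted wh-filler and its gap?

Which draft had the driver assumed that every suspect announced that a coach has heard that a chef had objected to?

"which draft" is extracted from the PP object of "objected".
Boundaries crossed, outermost first: [that], [that], [that] — 3 in total.

3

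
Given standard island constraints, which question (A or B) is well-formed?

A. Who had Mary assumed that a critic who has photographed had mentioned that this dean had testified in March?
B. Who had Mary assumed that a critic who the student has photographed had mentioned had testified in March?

In A, the wh-phrase is extracted from inside a complex-NP island (relative clause) (introduced by "who"), which blocks movement.
In B, the extraction path crosses only that-complement boundaries, which are transparent.
So B is grammatical.

B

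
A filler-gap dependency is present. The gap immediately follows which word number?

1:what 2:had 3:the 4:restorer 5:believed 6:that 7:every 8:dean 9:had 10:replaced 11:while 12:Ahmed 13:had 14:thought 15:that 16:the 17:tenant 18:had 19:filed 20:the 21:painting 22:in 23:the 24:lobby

The displaced element is "what" (word 1).
It is linked across 1 clause boundary (that).
It functions as the direct object of "replaced", so the gap sits immediately after word 10 ("replaced").
Base order: The restorer had believed that every dean had replaced what while Ahmed had thought that the tenant had filed the painting in the lobby.

10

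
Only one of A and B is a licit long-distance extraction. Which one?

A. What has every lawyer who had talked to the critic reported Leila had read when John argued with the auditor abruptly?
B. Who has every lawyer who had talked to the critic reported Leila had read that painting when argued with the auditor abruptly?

A

In B, the wh-phrase is extracted from inside an adjunct island (introduced by "when"), which blocks movement.
In A, the extraction path crosses only that-complement boundaries, which are transparent.
So A is grammatical.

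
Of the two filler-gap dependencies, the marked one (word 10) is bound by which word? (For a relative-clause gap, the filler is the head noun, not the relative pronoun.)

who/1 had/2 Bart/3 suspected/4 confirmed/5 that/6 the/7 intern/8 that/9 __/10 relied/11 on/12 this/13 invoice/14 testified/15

The marked gap is inside the relative clause, the subject of "relied".
Its filler is the head noun "intern" (via "that"), at word 8.
(The other dependency links word 1 to a gap after word 4.)

8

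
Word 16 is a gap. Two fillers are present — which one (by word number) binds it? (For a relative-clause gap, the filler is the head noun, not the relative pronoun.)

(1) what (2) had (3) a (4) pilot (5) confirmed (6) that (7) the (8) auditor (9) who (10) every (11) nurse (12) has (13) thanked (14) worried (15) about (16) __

1

The marked gap is the object of the preposition "about" of "worried".
Its filler is the fronted wh-phrase "what", at word 1.
(The other dependency links word 8 to a gap after word 13.)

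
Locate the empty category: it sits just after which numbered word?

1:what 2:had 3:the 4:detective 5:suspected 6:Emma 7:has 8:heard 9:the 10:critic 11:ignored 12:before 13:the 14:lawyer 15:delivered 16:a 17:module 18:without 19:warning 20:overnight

11

The displaced element is "what" (word 1).
It is linked across 2 clause boundaries (Ø → Ø).
It functions as the direct object of "ignored", so the gap sits immediately after word 11 ("ignored").
Base order: The detective had suspected Emma has heard the critic ignored what before the lawyer delivered a module without warning overnight.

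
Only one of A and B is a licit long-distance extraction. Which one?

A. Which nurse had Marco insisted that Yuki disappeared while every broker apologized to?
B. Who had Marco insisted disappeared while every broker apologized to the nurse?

B

In A, the wh-phrase is extracted from inside an adjunct island (introduced by "while"), which blocks movement.
In B, the extraction path crosses only that-complement boundaries, which are transparent.
So B is grammatical.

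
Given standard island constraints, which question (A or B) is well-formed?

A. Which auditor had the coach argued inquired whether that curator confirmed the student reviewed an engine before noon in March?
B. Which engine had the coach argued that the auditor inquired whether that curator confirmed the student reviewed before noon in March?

A

In B, the wh-phrase is extracted from inside a wh-island (introduced by "whether"), which blocks movement.
In A, the extraction path crosses only that-complement boundaries, which are transparent.
So A is grammatical.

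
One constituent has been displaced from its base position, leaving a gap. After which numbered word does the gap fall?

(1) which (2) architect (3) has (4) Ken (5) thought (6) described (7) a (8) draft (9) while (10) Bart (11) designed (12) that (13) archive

The displaced element is "which architect" (word 2).
It is linked across 1 clause boundary (Ø).
It functions as the subject of "described", so the gap sits immediately after word 5 ("thought").
Base order: Ken has thought that which architect described a draft while Bart designed that archive.

5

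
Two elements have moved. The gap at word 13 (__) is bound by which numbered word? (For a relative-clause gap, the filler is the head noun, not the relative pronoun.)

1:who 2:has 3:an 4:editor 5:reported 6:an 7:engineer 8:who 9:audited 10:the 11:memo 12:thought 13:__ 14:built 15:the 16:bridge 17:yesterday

1

The marked gap is the subject of "built".
Its filler is the fronted wh-phrase "who", at word 1.
(The other dependency links word 7 to a gap after word 8.)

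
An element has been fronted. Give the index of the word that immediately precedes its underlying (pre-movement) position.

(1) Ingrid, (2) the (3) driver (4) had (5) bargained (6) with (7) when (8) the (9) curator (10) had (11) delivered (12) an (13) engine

6

The displaced element is "Ingrid" (word 1).
It functions as the object of the preposition "with" of "bargained", so the gap sits immediately after word 6 ("with").
Base order: The driver had bargained with Ingrid when the curator had delivered an engine.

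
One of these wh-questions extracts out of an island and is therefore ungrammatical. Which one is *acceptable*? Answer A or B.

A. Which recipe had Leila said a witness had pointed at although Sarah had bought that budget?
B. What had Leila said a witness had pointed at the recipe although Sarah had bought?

A

In B, the wh-phrase is extracted from inside an adjunct island (introduced by "although"), which blocks movement.
In A, the extraction path crosses only that-complement boundaries, which are transparent.
So A is grammatical.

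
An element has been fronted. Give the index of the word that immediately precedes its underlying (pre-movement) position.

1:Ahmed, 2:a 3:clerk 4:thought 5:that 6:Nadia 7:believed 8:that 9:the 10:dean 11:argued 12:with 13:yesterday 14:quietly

12

The displaced element is "Ahmed" (word 1).
It is linked across 2 clause boundaries (that → that).
It functions as the object of the preposition "with" of "argued", so the gap sits immediately after word 12 ("with").
Base order: A clerk thought that Nadia believed that the dean argued with Ahmed yesterday quietly.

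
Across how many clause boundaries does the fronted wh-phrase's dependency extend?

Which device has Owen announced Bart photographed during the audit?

"which device" is extracted from the object of "photographed".
Boundaries crossed, outermost first: [Ø] — 1 in total.

1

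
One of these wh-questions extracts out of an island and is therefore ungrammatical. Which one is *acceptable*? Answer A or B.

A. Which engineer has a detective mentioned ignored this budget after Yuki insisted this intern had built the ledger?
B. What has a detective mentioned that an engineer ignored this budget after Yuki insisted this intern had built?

In B, the wh-phrase is extracted from inside an adjunct island (introduced by "after"), which blocks movement.
In A, the extraction path crosses only that-complement boundaries, which are transparent.
So A is grammatical.

A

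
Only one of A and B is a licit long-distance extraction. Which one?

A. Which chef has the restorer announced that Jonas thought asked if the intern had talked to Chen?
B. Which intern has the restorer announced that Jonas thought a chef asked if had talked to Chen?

In B, the wh-phrase is extracted from inside a wh-island (introduced by "if"), which blocks movement.
In A, the extraction path crosses only that-complement boundaries, which are transparent.
So A is grammatical.

A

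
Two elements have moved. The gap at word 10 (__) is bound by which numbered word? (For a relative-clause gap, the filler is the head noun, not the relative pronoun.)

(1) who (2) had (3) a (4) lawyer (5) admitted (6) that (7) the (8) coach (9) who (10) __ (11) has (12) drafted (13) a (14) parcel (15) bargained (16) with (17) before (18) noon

8

The marked gap is inside the relative clause, the subject of "drafted".
Its filler is the head noun "coach" (via "who"), at word 8.
(The other dependency links word 1 to a gap after word 16.)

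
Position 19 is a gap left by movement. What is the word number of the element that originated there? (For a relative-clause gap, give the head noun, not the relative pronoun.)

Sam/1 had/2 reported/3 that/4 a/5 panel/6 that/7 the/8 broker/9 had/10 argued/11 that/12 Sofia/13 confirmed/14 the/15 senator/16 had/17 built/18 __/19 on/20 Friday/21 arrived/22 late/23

The gap at 19 is the object of "built", inside a relative clause.
The relative pronoun is "that" (word 7); it is bound by the head noun immediately before it.
Its filler is the head noun "panel", at word 6.

6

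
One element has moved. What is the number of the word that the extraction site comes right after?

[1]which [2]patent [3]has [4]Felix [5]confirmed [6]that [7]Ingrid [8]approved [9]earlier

8

The displaced element is "which patent" (word 2).
It is linked across 1 clause boundary (that).
It functions as the direct object of "approved", so the gap sits immediately after word 8 ("approved").
Base order: Felix has confirmed that Ingrid approved which patent earlier.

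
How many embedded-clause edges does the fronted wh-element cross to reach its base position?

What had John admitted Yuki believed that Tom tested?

"what" is extracted from the object of "tested".
Boundaries crossed, outermost first: [Ø], [that] — 2 in total.

2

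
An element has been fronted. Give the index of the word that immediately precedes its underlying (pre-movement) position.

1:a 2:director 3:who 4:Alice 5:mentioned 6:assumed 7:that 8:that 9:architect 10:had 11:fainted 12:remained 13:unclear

5

The displaced element is "a director" (word 2).
It is linked across 1 clause boundary (Ø).
It functions as the subject of "assumed", so the gap sits immediately after word 5 ("mentioned").
Base order: Alice mentioned that a director assumed that that architect had fainted.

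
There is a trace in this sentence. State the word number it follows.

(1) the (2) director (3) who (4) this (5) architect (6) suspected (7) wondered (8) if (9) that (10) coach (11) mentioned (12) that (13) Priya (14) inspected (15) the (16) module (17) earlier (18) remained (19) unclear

The displaced element is "the director" (word 2).
It is linked across 1 clause boundary (Ø).
It functions as the subject of "wondered", so the gap sits immediately after word 6 ("suspected").
Base order: This architect suspected that the director wondered if that coach mentioned that Priya inspected the module earlier.

6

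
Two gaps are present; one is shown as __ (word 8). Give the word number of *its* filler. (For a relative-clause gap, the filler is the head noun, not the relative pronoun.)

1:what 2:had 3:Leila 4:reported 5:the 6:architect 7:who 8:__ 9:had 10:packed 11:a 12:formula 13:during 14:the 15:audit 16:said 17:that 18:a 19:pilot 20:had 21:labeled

6

The marked gap is inside the relative clause, the subject of "packed".
Its filler is the head noun "architect" (via "who"), at word 6.
(The other dependency links word 1 to a gap after word 21.)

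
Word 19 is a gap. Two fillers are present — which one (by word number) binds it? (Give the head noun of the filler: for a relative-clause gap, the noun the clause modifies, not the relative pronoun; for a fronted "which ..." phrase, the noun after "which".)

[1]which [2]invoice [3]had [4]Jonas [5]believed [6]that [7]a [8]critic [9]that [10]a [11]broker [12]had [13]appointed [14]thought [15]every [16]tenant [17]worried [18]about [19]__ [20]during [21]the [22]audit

The marked gap is the object of the preposition "about" of "worried".
Its filler is the fronted wh-phrase "which invoice", at word 2.
(The other dependency links word 8 to a gap after word 13.)

2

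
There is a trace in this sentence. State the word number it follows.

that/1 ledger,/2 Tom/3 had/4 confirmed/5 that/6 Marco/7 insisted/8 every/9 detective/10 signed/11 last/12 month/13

11

The displaced element is "that ledger" (word 2).
It is linked across 2 clause boundaries (that → Ø).
It functions as the direct object of "signed", so the gap sits immediately after word 11 ("signed").
Base order: Tom had confirmed that Marco insisted every detective signed that ledger last month.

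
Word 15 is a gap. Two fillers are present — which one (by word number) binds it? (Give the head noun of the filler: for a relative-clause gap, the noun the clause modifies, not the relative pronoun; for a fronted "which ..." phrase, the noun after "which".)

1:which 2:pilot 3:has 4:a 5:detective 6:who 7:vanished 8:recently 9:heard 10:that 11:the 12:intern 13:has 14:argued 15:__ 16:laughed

2

The marked gap is the subject of "laughed".
Its filler is the fronted wh-phrase "which pilot", at word 2.
(The other dependency links word 5 to a gap after word 6.)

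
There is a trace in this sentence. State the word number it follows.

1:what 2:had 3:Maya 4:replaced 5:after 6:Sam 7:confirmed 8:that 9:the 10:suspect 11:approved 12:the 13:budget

The displaced element is "what" (word 1).
It functions as the direct object of "replaced", so the gap sits immediately after word 4 ("replaced").
Base order: Maya had replaced what after Sam confirmed that the suspect approved the budget.

4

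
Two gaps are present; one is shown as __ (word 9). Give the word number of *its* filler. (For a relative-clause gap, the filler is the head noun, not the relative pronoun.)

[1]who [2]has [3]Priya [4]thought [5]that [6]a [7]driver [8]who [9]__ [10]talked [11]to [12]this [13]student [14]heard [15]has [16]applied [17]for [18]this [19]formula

The marked gap is inside the relative clause, the subject of "talked".
Its filler is the head noun "driver" (via "who"), at word 7.
(The other dependency links word 1 to a gap after word 14.)

7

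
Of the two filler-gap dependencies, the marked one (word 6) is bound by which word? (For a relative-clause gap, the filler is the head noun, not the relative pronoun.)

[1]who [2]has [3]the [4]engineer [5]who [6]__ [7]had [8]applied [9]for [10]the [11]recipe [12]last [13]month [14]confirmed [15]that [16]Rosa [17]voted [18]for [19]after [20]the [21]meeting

The marked gap is inside the relative clause, the subject of "applied".
Its filler is the head noun "engineer" (via "who"), at word 4.
(The other dependency links word 1 to a gap after word 18.)

4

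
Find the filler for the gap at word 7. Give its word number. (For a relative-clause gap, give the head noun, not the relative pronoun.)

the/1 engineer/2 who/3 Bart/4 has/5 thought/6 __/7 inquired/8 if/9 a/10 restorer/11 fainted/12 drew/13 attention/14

The gap at 7 is the subject of "inquired", inside a relative clause.
The relative pronoun is "who" (word 3); it is bound by the head noun immediately before it.
Its filler is the head noun "engineer", at word 2.

2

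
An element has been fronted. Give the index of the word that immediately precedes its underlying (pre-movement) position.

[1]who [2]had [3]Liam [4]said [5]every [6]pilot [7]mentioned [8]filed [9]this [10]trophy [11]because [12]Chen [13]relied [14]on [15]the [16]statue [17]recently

The displaced element is "who" (word 1).
It is linked across 2 clause boundaries (Ø → Ø).
It functions as the subject of "filed", so the gap sits immediately after word 7 ("mentioned").
Base order: Liam had said every pilot mentioned that who filed this trophy because Chen relied on the statue recently.

7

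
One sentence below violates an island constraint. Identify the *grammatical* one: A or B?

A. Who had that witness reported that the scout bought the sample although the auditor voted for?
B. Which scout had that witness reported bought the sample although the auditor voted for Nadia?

In A, the wh-phrase is extracted from inside an adjunct island (introduced by "although"), which blocks movement.
In B, the extraction path crosses only that-complement boundaries, which are transparent.
So B is grammatical.

B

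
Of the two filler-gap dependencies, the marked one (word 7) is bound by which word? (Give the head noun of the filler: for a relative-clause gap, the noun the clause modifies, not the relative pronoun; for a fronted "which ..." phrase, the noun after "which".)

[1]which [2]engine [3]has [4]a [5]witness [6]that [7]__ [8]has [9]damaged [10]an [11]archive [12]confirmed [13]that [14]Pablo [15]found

The marked gap is inside the relative clause, the subject of "damaged".
Its filler is the head noun "witness" (via "that"), at word 5.
(The other dependency links word 2 to a gap after word 15.)

5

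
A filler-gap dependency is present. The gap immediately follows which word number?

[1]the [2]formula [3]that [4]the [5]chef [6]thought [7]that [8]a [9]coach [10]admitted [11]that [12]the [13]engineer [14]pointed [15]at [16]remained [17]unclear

The displaced element is "the formula" (word 2).
It is linked across 2 clause boundaries (that → that).
It functions as the object of the preposition "at" of "pointed", so the gap sits immediately after word 15 ("at").
Base order: The chef thought that a coach admitted that the engineer pointed at the formula.

15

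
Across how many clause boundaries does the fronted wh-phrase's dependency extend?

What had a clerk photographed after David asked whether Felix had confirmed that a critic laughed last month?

"what" originates inside the matrix clause — no clause boundary is crossed.

0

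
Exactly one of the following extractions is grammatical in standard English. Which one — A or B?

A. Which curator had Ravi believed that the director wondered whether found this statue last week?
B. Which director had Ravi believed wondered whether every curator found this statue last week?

In A, the wh-phrase is extracted from inside a wh-island (introduced by "whether"), which blocks movement.
In B, the extraction path crosses only that-complement boundaries, which are transparent.
So B is grammatical.

B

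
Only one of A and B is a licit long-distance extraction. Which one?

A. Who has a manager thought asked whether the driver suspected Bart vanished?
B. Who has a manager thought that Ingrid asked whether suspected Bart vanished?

A

In B, the wh-phrase is extracted from inside a wh-island (introduced by "whether"), which blocks movement.
In A, the extraction path crosses only that-complement boundaries, which are transparent.
So A is grammatical.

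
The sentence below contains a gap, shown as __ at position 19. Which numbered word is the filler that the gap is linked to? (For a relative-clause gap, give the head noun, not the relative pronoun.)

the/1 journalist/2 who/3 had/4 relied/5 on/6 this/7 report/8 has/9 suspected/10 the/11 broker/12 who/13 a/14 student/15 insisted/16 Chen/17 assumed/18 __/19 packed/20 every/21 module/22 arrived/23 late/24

The gap at 19 is the subject of "packed", inside a relative clause.
The relative pronoun is "who" (word 13); it is bound by the head noun immediately before it.
Its filler is the head noun "broker", at word 12.

12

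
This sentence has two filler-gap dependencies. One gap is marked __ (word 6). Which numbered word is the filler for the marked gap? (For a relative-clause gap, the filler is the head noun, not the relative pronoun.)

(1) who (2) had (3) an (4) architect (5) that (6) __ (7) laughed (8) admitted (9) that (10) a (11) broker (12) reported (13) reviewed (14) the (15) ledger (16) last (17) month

The marked gap is inside the relative clause, the subject of "laughed".
Its filler is the head noun "architect" (via "that"), at word 4.
(The other dependency links word 1 to a gap after word 12.)

4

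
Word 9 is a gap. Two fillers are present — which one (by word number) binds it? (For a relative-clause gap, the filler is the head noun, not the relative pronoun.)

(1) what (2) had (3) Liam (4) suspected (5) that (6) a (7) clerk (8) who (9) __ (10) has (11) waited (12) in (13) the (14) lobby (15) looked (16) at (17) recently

The marked gap is inside the relative clause, the subject of "waited".
Its filler is the head noun "clerk" (via "who"), at word 7.
(The other dependency links word 1 to a gap after word 16.)

7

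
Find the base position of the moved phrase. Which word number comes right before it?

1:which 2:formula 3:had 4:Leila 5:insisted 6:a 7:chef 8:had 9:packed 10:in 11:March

The displaced element is "which formula" (word 2).
It is linked across 1 clause boundary (Ø).
It functions as the direct object of "packed", so the gap sits immediately after word 9 ("packed").
Base order: Leila had insisted a chef had packed which formula in March.

9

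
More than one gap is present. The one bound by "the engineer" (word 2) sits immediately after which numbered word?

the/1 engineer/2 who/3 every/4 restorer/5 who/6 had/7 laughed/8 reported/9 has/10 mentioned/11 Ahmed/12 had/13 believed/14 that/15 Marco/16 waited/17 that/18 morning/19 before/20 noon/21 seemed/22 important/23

The displaced element is "the engineer" (word 2).
It is linked across 1 clause boundary (Ø).
It functions as the subject of "mentioned", so the gap sits immediately after word 9 ("reported").
Base order: Every restorer who had laughed reported that the engineer has mentioned Ahmed had believed that Marco waited that morning before noon.

9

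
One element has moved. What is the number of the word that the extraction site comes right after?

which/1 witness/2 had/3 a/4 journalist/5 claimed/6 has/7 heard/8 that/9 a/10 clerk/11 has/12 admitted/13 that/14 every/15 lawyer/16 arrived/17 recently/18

The displaced element is "which witness" (word 2).
It is linked across 1 clause boundary (Ø).
It functions as the subject of "heard", so the gap sits immediately after word 6 ("claimed").
Base order: A journalist had claimed that which witness has heard that a clerk has admitted that every lawyer arrived recently.

6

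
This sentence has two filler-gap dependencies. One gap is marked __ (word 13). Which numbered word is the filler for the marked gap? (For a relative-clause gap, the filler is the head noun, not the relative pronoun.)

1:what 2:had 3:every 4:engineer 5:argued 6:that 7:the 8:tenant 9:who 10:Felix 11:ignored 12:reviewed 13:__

The marked gap is the direct object of "reviewed".
Its filler is the fronted wh-phrase "what", at word 1.
(The other dependency links word 8 to a gap after word 11.)

1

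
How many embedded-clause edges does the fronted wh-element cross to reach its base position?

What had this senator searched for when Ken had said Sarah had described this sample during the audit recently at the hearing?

0

"what" originates inside the matrix clause — no clause boundary is crossed.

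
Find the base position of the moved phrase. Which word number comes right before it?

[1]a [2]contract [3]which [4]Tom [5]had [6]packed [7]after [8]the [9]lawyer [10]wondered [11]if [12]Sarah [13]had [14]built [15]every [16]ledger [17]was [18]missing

6

The displaced element is "a contract" (word 2).
It functions as the direct object of "packed", so the gap sits immediately after word 6 ("packed").
Base order: Tom had packed a contract after the lawyer wondered if Sarah had built every ledger.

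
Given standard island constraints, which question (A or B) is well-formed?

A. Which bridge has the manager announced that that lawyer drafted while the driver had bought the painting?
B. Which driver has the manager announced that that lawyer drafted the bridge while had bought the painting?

In B, the wh-phrase is extracted from inside an adjunct island (introduced by "while"), which blocks movement.
In A, the extraction path crosses only that-complement boundaries, which are transparent.
So A is grammatical.

A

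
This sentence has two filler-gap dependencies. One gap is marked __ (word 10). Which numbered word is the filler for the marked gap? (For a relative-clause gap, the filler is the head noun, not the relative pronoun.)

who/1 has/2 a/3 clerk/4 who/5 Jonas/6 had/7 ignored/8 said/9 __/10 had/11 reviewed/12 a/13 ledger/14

The marked gap is the subject of "reviewed".
Its filler is the fronted wh-phrase "who", at word 1.
(The other dependency links word 4 to a gap after word 8.)

1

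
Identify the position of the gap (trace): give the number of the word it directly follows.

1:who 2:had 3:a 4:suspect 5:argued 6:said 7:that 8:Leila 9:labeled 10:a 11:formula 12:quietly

5

The displaced element is "who" (word 1).
It is linked across 1 clause boundary (Ø).
It functions as the subject of "said", so the gap sits immediately after word 5 ("argued").
Base order: A suspect had argued that who said that Leila labeled a formula quietly.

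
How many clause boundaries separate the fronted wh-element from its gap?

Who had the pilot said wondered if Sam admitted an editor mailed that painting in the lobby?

"who" is extracted from the subject of "wondered".
Boundaries crossed, outermost first: [Ø] — 1 in total.

1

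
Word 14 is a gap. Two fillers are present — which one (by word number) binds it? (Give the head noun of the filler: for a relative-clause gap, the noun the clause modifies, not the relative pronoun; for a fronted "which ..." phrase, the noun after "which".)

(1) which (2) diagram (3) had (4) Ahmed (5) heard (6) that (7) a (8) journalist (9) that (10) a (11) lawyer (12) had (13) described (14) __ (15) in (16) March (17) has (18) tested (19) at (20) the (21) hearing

8

The marked gap is inside the relative clause, the direct object of "described".
Its filler is the head noun "journalist" (via "that"), at word 8.
(The other dependency links word 2 to a gap after word 18.)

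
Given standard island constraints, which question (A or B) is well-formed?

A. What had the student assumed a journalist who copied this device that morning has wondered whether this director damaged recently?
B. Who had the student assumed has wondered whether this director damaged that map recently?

B

In A, the wh-phrase is extracted from inside a wh-island (introduced by "whether"), which blocks movement.
In B, the extraction path crosses only that-complement boundaries, which are transparent.
So B is grammatical.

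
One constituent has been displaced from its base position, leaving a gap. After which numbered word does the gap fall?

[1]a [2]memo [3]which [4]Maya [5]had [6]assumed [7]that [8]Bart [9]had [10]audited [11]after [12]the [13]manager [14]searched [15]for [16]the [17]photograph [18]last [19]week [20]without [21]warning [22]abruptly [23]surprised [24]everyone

10

The displaced element is "a memo" (word 2).
It is linked across 1 clause boundary (that).
It functions as the direct object of "audited", so the gap sits immediately after word 10 ("audited").
Base order: Maya had assumed that Bart had audited a memo after the manager searched for the photograph last week without warning abruptly.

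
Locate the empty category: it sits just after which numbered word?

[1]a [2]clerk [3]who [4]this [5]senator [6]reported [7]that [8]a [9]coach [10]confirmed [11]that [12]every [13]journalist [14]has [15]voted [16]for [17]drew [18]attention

16

The displaced element is "a clerk" (word 2).
It is linked across 2 clause boundaries (that → that).
It functions as the object of the preposition "for" of "voted", so the gap sits immediately after word 16 ("for").
Base order: This senator reported that a coach confirmed that every journalist has voted for a clerk.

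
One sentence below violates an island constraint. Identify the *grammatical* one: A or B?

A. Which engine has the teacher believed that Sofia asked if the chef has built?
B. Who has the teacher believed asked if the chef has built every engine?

B

In A, the wh-phrase is extracted from inside a wh-island (introduced by "if"), which blocks movement.
In B, the extraction path crosses only that-complement boundaries, which are transparent.
So B is grammatical.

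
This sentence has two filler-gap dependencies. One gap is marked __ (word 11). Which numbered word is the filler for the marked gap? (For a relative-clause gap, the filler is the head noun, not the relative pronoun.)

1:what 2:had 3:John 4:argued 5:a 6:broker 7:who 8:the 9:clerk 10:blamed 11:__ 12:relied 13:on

The marked gap is inside the relative clause, the direct object of "blamed".
Its filler is the head noun "broker" (via "who"), at word 6.
(The other dependency links word 1 to a gap after word 13.)

6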